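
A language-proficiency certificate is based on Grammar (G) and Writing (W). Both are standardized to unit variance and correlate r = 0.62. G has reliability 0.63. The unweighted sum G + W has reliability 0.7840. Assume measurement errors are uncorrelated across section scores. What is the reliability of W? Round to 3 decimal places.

0.670

Var(G+W) = 2 + 2·0.62 = 3.240.
True-score variance = ρ_G + ρ_W + 2·0.62, so 0.7840 = (0.63 + ρ_W + 1.24) / 3.240.
ρ_W = 0.7840·3.240 − 0.63 − 1.24 = 0.670.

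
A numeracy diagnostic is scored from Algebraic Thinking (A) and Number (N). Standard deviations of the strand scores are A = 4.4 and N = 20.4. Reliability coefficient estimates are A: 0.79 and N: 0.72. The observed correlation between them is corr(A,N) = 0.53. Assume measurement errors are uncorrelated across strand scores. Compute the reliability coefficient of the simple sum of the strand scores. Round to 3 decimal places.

Var(A+N) = 4.4² + 20.4² + 2·[4.4·20.4·0.53] = 435.52 + 95.1456 = 530.666.
Under uncorrelated errors the observed covariances equal the true-score covariances, so only the own-variance terms attenuate.
True-score variance = [4.4²·0.79 + 20.4²·0.72] + 95.1456 = 314.93 + 95.1456 = 410.075.
Reliability = 410.075 / 530.666 = 0.773.

0.773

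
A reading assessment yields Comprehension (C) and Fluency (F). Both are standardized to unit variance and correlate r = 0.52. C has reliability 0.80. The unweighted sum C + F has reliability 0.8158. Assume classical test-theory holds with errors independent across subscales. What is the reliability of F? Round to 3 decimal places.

0.640

Var(C+F) = 2 + 2·0.52 = 3.040.
True-score variance = ρ_C + ρ_F + 2·0.52, so 0.8158 = (0.80 + ρ_F + 1.04) / 3.040.
ρ_F = 0.8158·3.040 − 0.80 − 1.04 = 0.640.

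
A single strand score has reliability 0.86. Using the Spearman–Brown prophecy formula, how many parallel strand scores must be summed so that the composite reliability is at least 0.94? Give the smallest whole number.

k ≥ ρ*(1−ρ₁)/(ρ₁(1−ρ*)) = 0.94·0.14 / (0.86·0.06) = 2.550.
Smallest integer k = 3.

3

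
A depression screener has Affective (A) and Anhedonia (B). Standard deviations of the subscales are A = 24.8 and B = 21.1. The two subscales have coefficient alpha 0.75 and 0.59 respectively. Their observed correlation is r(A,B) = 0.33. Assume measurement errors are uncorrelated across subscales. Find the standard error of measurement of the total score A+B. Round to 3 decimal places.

18.338

Var(total) = 1060.25 + 345.365 = 1405.61.
True-score variance = 723.954 + 345.365 = 1069.32, so reliability = 0.7607.
Error variance = 1405.61 − 1069.32 = 336.296; SEM = √336.296 = 18.338.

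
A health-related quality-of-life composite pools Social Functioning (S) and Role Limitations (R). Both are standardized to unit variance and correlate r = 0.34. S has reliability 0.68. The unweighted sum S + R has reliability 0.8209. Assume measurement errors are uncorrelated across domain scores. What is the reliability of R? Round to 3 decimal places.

Var(S+R) = 2 + 2·0.34 = 2.680.
True-score variance = ρ_S + ρ_R + 2·0.34, so 0.8209 = (0.68 + ρ_R + 0.68) / 2.680.
ρ_R = 0.8209·2.680 − 0.68 − 0.68 = 0.840.

0.840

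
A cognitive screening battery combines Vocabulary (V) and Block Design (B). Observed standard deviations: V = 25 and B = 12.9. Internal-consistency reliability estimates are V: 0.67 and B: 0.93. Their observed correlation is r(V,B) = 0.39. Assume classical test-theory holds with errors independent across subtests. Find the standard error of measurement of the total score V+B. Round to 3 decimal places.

14.761

Var(total) = 791.41 + 251.55 = 1042.96.
True-score variance = 573.511 + 251.55 = 825.061, so reliability = 0.7911.
Error variance = 1042.96 − 825.061 = 217.899; SEM = √217.899 = 14.761.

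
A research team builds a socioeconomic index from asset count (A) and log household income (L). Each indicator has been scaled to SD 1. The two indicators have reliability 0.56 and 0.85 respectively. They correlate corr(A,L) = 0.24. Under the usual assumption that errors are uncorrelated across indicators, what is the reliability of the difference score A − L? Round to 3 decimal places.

0.612

Var(A−L) = 1 + 1 − 2·0.24 = 2 − 0.48 = 1.52.
Because errors are independent across components, Cov(Tᵢ,Tⱼ) = Cov(Xᵢ,Xⱼ); the off-diagonal part of the true-score variance is the same as above.
True-score variance = [0.56 + 0.85] − 0.48 = 1.41 − 0.48 = 0.93.
Reliability = 0.93 / 1.52 = 0.612.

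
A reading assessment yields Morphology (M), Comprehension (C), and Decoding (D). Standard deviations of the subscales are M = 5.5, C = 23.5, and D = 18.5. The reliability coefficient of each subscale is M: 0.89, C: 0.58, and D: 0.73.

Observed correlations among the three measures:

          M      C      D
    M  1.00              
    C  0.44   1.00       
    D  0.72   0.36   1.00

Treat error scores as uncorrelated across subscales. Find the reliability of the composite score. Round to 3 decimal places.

Var(M+C+D) = 5.5² + 23.5² + 18.5² + 2·[5.5·23.5·0.44 + 5.5·18.5·0.72 + 23.5·18.5·0.36] = 924.75 + 573.28 = 1498.03.
Because errors are independent across components, Cov(Tᵢ,Tⱼ) = Cov(Xᵢ,Xⱼ); the off-diagonal part of the true-score variance is the same as above.
True-score variance = [5.5²·0.89 + 23.5²·0.58 + 18.5²·0.73] + 573.28 = 597.07 + 573.28 = 1170.35.
Reliability = 1170.35 / 1498.03 = 0.781.

0.781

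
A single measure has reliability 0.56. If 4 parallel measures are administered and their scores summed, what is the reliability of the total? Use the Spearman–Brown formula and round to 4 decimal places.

0.8358

ρ_k = kρ / (1 + (k−1)ρ) = 4·0.56 / (1 + 3·0.56) = 2.240 / 2.680 = 0.8358.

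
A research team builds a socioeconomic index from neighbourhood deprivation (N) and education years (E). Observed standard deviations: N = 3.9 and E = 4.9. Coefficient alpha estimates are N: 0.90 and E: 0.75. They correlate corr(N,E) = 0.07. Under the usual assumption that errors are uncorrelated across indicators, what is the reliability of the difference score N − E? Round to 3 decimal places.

0.794

Var(N−E) = 3.9² + 4.9² − 2·3.9·4.9·0.07 = 39.22 − 2.6754 = 36.5446.
Under uncorrelated errors the observed covariances equal the true-score covariances, so only the own-variance terms attenuate.
True-score variance = [3.9²·0.90 + 4.9²·0.75] − 2.6754 = 31.6965 − 2.6754 = 29.0211.
Reliability = 29.0211 / 36.5446 = 0.794.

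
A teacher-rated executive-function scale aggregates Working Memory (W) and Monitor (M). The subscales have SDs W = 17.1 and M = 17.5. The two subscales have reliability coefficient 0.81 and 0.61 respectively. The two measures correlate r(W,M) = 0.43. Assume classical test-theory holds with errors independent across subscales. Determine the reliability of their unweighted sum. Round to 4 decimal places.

0.7956

Var(W+M) = 17.1² + 17.5² + 2·[17.1·17.5·0.43] = 598.66 + 257.355 = 856.015.
With uncorrelated errors the cross-covariances are all true-score covariance, so they carry over unchanged; only the diagonal terms shrink to ρᵢσᵢ².
True-score variance = [17.1²·0.81 + 17.5²·0.61] + 257.355 = 423.665 + 257.355 = 681.02.
Reliability = 681.02 / 856.015 = 0.7956.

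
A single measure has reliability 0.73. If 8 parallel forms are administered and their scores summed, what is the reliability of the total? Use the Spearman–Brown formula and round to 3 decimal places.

ρ_k = kρ / (1 + (k−1)ρ) = 8·0.73 / (1 + 7·0.73) = 5.840 / 6.110 = 0.956.

0.956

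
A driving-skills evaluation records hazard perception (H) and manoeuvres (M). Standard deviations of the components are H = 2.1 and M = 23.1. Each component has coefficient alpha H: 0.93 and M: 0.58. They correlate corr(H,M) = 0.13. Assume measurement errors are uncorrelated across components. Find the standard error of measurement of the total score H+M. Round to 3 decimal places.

14.981

Var(total) = 538.02 + 12.6126 = 550.633.
True-score variance = 313.595 + 12.6126 = 326.208, so reliability = 0.5924.
Error variance = 550.633 − 326.208 = 224.425; SEM = √224.425 = 14.981.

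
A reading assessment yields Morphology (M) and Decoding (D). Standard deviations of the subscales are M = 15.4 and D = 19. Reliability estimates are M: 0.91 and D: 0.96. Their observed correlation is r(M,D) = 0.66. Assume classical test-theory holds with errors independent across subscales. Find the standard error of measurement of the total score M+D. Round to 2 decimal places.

Var(total) = 598.16 + 386.232 = 984.392.
True-score variance = 562.376 + 386.232 = 948.608, so reliability = 0.9636.
Error variance = 984.392 − 948.608 = 35.7844; SEM = √35.7844 = 5.98.

5.98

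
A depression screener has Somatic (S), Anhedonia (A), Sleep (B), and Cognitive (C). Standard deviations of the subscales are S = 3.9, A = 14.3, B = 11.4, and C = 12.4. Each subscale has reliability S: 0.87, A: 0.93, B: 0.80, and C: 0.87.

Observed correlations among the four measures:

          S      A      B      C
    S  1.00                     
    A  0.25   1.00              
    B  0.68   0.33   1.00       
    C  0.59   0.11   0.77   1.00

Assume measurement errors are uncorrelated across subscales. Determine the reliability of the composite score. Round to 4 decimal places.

Var(S+A+B+C) = 3.9² + 14.3² + 11.4² + 12.4² + 2·[3.9·14.3·0.25 + 3.9·11.4·0.68 + 3.9·12.4·0.59 + 14.3·11.4·0.33 + 14.3·12.4·0.11 + 11.4·12.4·0.77] = 503.42 + 509.713 = 1013.13.
Because errors are independent across components, Cov(Tᵢ,Tⱼ) = Cov(Xᵢ,Xⱼ); the off-diagonal part of the true-score variance is the same as above.
True-score variance = [3.9²·0.87 + 14.3²·0.93 + 11.4²·0.80 + 12.4²·0.87] + 509.713 = 441.148 + 509.713 = 950.861.
Reliability = 950.861 / 1013.13 = 0.9385.

0.9385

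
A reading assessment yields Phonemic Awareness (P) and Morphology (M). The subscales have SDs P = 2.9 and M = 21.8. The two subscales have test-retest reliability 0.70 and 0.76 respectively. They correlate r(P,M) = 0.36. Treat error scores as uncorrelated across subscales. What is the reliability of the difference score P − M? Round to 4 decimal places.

0.7339

Var(P−M) = 2.9² + 21.8² − 2·2.9·21.8·0.36 = 483.65 − 45.5184 = 438.132.
Because errors are independent across components, Cov(Tᵢ,Tⱼ) = Cov(Xᵢ,Xⱼ); the off-diagonal part of the true-score variance is the same as above.
True-score variance = [2.9²·0.70 + 21.8²·0.76] − 45.5184 = 367.069 − 45.5184 = 321.551.
Reliability = 321.551 / 438.132 = 0.7339.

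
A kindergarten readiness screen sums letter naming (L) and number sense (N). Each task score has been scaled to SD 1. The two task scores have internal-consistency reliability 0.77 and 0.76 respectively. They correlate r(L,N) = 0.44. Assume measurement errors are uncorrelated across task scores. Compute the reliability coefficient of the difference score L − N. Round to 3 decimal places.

Var(L−N) = 1 + 1 − 2·0.44 = 2 − 0.88 = 1.12.
Because errors are independent across components, Cov(Tᵢ,Tⱼ) = Cov(Xᵢ,Xⱼ); the off-diagonal part of the true-score variance is the same as above.
True-score variance = [0.77 + 0.76] − 0.88 = 1.53 − 0.88 = 0.65.
Reliability = 0.65 / 1.12 = 0.580.

0.580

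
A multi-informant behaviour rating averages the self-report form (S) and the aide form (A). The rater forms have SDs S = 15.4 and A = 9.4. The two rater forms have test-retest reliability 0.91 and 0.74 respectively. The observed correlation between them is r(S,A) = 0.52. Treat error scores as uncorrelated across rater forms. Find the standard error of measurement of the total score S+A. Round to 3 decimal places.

6.657

Var(total) = 325.52 + 150.55 = 476.07.
True-score variance = 281.202 + 150.55 = 431.752, so reliability = 0.9069.
Error variance = 476.07 − 431.752 = 44.318; SEM = √44.318 = 6.657.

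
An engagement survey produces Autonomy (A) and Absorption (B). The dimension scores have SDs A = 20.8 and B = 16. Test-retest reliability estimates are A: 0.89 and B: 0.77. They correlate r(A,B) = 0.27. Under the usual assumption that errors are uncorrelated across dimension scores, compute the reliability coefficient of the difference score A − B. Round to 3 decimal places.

Var(A−B) = 20.8² + 16² − 2·20.8·16·0.27 = 688.64 − 179.712 = 508.928.
Under uncorrelated errors the observed covariances equal the true-score covariances, so only the own-variance terms attenuate.
True-score variance = [20.8²·0.89 + 16²·0.77] − 179.712 = 582.17 − 179.712 = 402.458.
Reliability = 402.458 / 508.928 = 0.791.

0.791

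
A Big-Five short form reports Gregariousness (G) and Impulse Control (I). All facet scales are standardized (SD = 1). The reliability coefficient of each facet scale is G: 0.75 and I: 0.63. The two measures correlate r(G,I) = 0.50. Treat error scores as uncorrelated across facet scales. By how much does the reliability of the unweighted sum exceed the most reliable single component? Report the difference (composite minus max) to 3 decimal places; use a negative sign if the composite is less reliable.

0.043

Var(sum) = 2 + 1 = 3; true-score variance = 1.38 + 1 = 2.38; composite reliability = 0.7933.
Max component reliability = 0.7500.
Difference = 0.7933 − 0.7500 = 0.043.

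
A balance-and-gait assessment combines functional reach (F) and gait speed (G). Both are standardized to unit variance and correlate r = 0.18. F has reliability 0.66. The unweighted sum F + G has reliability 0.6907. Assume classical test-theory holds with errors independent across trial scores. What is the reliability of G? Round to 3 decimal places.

0.610

Var(F+G) = 2 + 2·0.18 = 2.360.
True-score variance = ρ_F + ρ_G + 2·0.18, so 0.6907 = (0.66 + ρ_G + 0.36) / 2.360.
ρ_G = 0.6907·2.360 − 0.66 − 0.36 = 0.610.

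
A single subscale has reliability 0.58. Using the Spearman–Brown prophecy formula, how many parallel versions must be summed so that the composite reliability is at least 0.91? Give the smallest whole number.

k ≥ ρ*(1−ρ₁)/(ρ₁(1−ρ*)) = 0.91·0.42 / (0.58·0.09) = 7.322.
Smallest integer k = 8.

8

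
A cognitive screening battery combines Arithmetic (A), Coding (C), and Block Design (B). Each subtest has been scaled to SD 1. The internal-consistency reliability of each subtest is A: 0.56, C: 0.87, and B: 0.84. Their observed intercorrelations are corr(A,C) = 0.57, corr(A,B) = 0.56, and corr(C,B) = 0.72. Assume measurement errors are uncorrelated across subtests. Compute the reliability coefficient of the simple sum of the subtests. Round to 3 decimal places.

0.891

Var(A+C+B) = 3 + 2·[0.57 + 0.56 + 0.72] = 3 + 3.7 = 6.7.
With uncorrelated errors the cross-covariances are all true-score covariance, so they carry over unchanged; only the diagonal terms shrink to ρᵢσᵢ².
True-score variance = [0.56 + 0.87 + 0.84] + 3.7 = 2.27 + 3.7 = 5.97.
Reliability = 5.97 / 6.7 = 0.891.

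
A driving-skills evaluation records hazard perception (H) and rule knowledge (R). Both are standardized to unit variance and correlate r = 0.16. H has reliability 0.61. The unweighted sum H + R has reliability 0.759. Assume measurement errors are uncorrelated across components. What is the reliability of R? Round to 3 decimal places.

0.831

Var(H+R) = 2 + 2·0.16 = 2.320.
True-score variance = ρ_H + ρ_R + 2·0.16, so 0.759 = (0.61 + ρ_R + 0.32) / 2.320.
ρ_R = 0.759·2.320 − 0.61 − 0.32 = 0.831.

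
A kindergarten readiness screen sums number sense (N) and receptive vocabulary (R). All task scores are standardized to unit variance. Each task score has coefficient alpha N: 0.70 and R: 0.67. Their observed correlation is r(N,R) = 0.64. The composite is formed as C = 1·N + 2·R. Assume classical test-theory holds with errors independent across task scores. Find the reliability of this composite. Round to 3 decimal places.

0.786

Var(C) = 1 + 2² + 2·[2·0.64] = 5 + 2.56 = 7.56.
Because errors are independent across components, Cov(Tᵢ,Tⱼ) = Cov(Xᵢ,Xⱼ); the off-diagonal part of the true-score variance is the same as above.
True-score variance = [0.70 + 2²·0.67] + 2.56 = 3.38 + 2.56 = 5.94.
Reliability = 5.94 / 7.56 = 0.786.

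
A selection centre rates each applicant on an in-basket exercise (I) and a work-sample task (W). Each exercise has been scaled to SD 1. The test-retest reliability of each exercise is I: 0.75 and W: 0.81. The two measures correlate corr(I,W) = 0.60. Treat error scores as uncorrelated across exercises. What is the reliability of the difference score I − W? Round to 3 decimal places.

0.450

Var(I−W) = 1 + 1 − 2·0.60 = 2 − 1.2 = 0.8.
Because errors are independent across components, Cov(Tᵢ,Tⱼ) = Cov(Xᵢ,Xⱼ); the off-diagonal part of the true-score variance is the same as above.
True-score variance = [0.75 + 0.81] − 1.2 = 1.56 − 1.2 = 0.36.
Reliability = 0.36 / 0.8 = 0.450.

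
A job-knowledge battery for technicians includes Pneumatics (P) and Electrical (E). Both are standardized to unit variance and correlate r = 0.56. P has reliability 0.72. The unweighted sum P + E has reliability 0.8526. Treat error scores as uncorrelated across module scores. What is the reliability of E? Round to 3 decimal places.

Var(P+E) = 2 + 2·0.56 = 3.120.
True-score variance = ρ_P + ρ_E + 2·0.56, so 0.8526 = (0.72 + ρ_E + 1.12) / 3.120.
ρ_E = 0.8526·3.120 − 0.72 − 1.12 = 0.820.

0.820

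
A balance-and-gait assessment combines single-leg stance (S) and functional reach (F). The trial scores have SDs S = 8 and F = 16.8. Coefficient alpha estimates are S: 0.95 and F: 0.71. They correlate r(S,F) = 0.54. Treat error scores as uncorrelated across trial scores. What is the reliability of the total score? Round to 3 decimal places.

Var(S+F) = 8² + 16.8² + 2·[8·16.8·0.54] = 346.24 + 145.152 = 491.392.
With uncorrelated errors the cross-covariances are all true-score covariance, so they carry over unchanged; only the diagonal terms shrink to ρᵢσᵢ².
True-score variance = [8²·0.95 + 16.8²·0.71] + 145.152 = 261.19 + 145.152 = 406.342.
Reliability = 406.342 / 491.392 = 0.827.

0.827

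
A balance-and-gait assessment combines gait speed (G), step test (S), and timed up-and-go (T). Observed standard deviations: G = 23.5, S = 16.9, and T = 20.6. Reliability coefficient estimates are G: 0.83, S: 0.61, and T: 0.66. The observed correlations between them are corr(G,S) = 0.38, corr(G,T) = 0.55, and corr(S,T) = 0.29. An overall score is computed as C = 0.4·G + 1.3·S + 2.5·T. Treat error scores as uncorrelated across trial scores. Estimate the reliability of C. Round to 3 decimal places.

Var(C) = 0.4²·23.5² + 1.3²·16.9² + 2.5²·20.6² + 2·[0.52·23.5·16.9·0.38 + 23.5·20.6·0.55 + 3.25·16.9·20.6·0.29] = 3223.29 + 1345.71 = 4569.
With uncorrelated errors the cross-covariances are all true-score covariance, so they carry over unchanged; only the diagonal terms shrink to ρᵢσᵢ².
True-score variance = [0.4²·23.5²·0.83 + 1.3²·16.9²·0.61 + 2.5²·20.6²·0.66] + 1345.71 = 2118.26 + 1345.71 = 3463.97.
Reliability = 3463.97 / 4569 = 0.758.

0.758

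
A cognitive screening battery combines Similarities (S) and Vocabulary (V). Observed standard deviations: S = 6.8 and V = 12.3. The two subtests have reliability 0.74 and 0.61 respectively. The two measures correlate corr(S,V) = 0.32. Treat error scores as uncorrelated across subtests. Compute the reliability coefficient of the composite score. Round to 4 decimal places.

0.7171

Var(S+V) = 6.8² + 12.3² + 2·[6.8·12.3·0.32] = 197.53 + 53.5296 = 251.06.
Because errors are independent across components, Cov(Tᵢ,Tⱼ) = Cov(Xᵢ,Xⱼ); the off-diagonal part of the true-score variance is the same as above.
True-score variance = [6.8²·0.74 + 12.3²·0.61] + 53.5296 = 126.505 + 53.5296 = 180.034.
Reliability = 180.034 / 251.06 = 0.7171.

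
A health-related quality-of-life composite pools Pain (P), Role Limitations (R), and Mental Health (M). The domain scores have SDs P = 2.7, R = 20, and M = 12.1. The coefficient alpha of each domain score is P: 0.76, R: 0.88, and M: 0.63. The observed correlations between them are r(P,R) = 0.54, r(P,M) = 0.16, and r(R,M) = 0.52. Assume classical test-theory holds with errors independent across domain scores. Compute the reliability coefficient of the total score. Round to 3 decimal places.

Var(P+R+M) = 2.7² + 20² + 12.1² + 2·[2.7·20·0.54 + 2.7·12.1·0.16 + 20·12.1·0.52] = 553.7 + 320.454 = 874.154.
With uncorrelated errors the cross-covariances are all true-score covariance, so they carry over unchanged; only the diagonal terms shrink to ρᵢσᵢ².
True-score variance = [2.7²·0.76 + 20²·0.88 + 12.1²·0.63] + 320.454 = 449.779 + 320.454 = 770.233.
Reliability = 770.233 / 874.154 = 0.881.

0.881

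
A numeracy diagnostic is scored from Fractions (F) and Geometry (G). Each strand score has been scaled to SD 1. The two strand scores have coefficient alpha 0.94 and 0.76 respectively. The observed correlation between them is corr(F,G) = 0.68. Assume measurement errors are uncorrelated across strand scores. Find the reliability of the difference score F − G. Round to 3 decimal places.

Var(F−G) = 1 + 1 − 2·0.68 = 2 − 1.36 = 0.64.
With uncorrelated errors the cross-covariances are all true-score covariance, so they carry over unchanged; only the diagonal terms shrink to ρᵢσᵢ².
True-score variance = [0.94 + 0.76] − 1.36 = 1.7 − 1.36 = 0.34.
Reliability = 0.34 / 0.64 = 0.531.

0.531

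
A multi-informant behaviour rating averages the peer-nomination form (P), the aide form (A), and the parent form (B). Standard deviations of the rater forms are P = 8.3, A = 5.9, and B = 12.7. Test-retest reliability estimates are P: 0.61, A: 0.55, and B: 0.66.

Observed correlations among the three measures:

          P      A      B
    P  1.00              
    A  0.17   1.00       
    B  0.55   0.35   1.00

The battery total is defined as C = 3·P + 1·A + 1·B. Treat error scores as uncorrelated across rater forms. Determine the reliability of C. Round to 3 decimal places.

Var(C) = 3²·8.3² + 5.9² + 12.7² + 2·[3·8.3·5.9·0.17 + 3·8.3·12.7·0.55 + 5.9·12.7·0.35] = 816.11 + 450.253 = 1266.36.
Because errors are independent across components, Cov(Tᵢ,Tⱼ) = Cov(Xᵢ,Xⱼ); the off-diagonal part of the true-score variance is the same as above.
True-score variance = [3²·8.3²·0.61 + 5.9²·0.55 + 12.7²·0.66] + 450.253 = 503.803 + 450.253 = 954.056.
Reliability = 954.056 / 1266.36 = 0.753.

0.753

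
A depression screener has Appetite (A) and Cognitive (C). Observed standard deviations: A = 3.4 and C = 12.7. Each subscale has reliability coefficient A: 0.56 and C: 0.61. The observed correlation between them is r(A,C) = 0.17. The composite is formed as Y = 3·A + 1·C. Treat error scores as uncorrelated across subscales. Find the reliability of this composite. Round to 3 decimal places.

Var(Y) = 3²·3.4² + 12.7² + 2·[3·3.4·12.7·0.17] = 265.33 + 44.0436 = 309.374.
Because errors are independent across components, Cov(Tᵢ,Tⱼ) = Cov(Xᵢ,Xⱼ); the off-diagonal part of the true-score variance is the same as above.
True-score variance = [3²·3.4²·0.56 + 12.7²·0.61] + 44.0436 = 156.649 + 44.0436 = 200.693.
Reliability = 200.693 / 309.374 = 0.649.

0.649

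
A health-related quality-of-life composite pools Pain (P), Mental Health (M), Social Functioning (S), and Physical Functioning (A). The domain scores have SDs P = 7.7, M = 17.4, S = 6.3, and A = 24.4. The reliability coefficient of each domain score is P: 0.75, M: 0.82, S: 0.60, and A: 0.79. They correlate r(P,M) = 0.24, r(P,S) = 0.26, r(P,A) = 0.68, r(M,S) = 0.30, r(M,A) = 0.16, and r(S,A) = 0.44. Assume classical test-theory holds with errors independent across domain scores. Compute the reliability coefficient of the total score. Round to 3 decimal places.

0.875

Var(P+M+S+A) = 7.7² + 17.4² + 6.3² + 24.4² + 2·[7.7·17.4·0.24 + 7.7·6.3·0.26 + 7.7·24.4·0.68 + 17.4·6.3·0.30 + 17.4·24.4·0.16 + 6.3·24.4·0.44] = 997.1 + 681.957 = 1679.06.
Under uncorrelated errors the observed covariances equal the true-score covariances, so only the own-variance terms attenuate.
True-score variance = [7.7²·0.75 + 17.4²·0.82 + 6.3²·0.60 + 24.4²·0.79] + 681.957 = 786.879 + 681.957 = 1468.84.
Reliability = 1468.84 / 1679.06 = 0.875.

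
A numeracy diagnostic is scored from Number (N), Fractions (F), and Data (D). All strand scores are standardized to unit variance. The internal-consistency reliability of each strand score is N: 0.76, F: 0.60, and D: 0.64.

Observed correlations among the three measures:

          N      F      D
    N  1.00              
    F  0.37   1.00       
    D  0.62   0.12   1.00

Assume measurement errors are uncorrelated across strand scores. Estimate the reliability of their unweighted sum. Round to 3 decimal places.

Var(N+F+D) = 3 + 2·[0.37 + 0.62 + 0.12] = 3 + 2.22 = 5.22.
Because errors are independent across components, Cov(Tᵢ,Tⱼ) = Cov(Xᵢ,Xⱼ); the off-diagonal part of the true-score variance is the same as above.
True-score variance = [0.76 + 0.60 + 0.64] + 2.22 = 2 + 2.22 = 4.22.
Reliability = 4.22 / 5.22 = 0.808.

0.808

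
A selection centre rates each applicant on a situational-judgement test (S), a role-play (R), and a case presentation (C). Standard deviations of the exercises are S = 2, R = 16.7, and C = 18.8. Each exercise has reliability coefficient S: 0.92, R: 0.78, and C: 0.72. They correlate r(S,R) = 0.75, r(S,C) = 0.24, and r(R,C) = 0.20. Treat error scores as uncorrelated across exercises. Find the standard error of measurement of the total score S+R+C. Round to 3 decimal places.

12.674

Var(total) = 636.33 + 193.732 = 830.062.
True-score variance = 475.691 + 193.732 = 669.423, so reliability = 0.8065.
Error variance = 830.062 − 669.423 = 160.639; SEM = √160.639 = 12.674.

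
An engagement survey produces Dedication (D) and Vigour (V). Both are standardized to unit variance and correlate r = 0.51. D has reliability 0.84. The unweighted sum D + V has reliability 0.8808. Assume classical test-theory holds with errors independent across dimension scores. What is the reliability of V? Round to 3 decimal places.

0.800

Var(D+V) = 2 + 2·0.51 = 3.020.
True-score variance = ρ_D + ρ_V + 2·0.51, so 0.8808 = (0.84 + ρ_V + 1.02) / 3.020.
ρ_V = 0.8808·3.020 − 0.84 − 1.02 = 0.800.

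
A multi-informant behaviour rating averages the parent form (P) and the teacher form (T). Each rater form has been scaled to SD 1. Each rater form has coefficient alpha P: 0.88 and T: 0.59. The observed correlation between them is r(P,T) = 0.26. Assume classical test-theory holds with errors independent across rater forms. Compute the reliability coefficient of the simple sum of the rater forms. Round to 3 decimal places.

Var(P+T) = 2 + 2·[0.26] = 2 + 0.52 = 2.52.
Because errors are independent across components, Cov(Tᵢ,Tⱼ) = Cov(Xᵢ,Xⱼ); the off-diagonal part of the true-score variance is the same as above.
True-score variance = [0.88 + 0.59] + 0.52 = 1.47 + 0.52 = 1.99.
Reliability = 1.99 / 2.52 = 0.790.

0.790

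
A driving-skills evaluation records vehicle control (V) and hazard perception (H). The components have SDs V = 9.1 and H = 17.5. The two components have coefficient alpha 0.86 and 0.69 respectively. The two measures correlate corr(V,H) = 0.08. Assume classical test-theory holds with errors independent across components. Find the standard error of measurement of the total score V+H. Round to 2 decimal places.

10.32

Var(total) = 389.06 + 25.48 = 414.54.
True-score variance = 282.529 + 25.48 = 308.009, so reliability = 0.7430.
Error variance = 414.54 − 308.009 = 106.531; SEM = √106.531 = 10.32.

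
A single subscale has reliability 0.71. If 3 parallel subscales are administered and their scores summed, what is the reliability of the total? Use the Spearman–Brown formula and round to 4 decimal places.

ρ_k = kρ / (1 + (k−1)ρ) = 3·0.71 / (1 + 2·0.71) = 2.130 / 2.420 = 0.8802.

0.8802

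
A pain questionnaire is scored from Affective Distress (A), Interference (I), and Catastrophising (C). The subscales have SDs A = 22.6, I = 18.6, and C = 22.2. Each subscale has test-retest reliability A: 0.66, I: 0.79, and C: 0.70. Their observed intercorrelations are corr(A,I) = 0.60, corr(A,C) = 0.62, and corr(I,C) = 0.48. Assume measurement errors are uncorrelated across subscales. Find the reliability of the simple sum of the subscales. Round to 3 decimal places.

0.863

Var(A+I+C) = 22.6² + 18.6² + 22.2² + 2·[22.6·18.6·0.60 + 22.6·22.2·0.62 + 18.6·22.2·0.48] = 1349.56 + 1522.97 = 2872.53.
With uncorrelated errors the cross-covariances are all true-score covariance, so they carry over unchanged; only the diagonal terms shrink to ρᵢσᵢ².
True-score variance = [22.6²·0.66 + 18.6²·0.79 + 22.2²·0.70] + 1522.97 = 955.398 + 1522.97 = 2478.37.
Reliability = 2478.37 / 2872.53 = 0.863.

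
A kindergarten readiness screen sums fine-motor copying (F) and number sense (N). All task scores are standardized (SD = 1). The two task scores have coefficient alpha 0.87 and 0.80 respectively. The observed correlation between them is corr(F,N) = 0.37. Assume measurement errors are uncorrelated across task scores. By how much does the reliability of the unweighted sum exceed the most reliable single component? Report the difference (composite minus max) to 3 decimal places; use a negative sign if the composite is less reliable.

0.010

Var(sum) = 2 + 0.74 = 2.74; true-score variance = 1.67 + 0.74 = 2.41; composite reliability = 0.8796.
Max component reliability = 0.8700.
Difference = 0.8796 − 0.8700 = 0.010.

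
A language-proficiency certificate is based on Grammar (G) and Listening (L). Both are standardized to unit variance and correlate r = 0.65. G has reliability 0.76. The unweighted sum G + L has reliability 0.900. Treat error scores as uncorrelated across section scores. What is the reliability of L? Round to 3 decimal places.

0.910

Var(G+L) = 2 + 2·0.65 = 3.300.
True-score variance = ρ_G + ρ_L + 2·0.65, so 0.900 = (0.76 + ρ_L + 1.30) / 3.300.
ρ_L = 0.900·3.300 − 0.76 − 1.30 = 0.910.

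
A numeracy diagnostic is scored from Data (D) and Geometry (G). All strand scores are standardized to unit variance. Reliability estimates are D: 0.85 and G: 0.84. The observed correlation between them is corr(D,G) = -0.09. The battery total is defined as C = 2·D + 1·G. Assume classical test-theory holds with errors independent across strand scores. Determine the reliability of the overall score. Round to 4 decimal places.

0.8362

Var(C) = 2² + 1 + 2·[2·(-0.09)] = 5 − 0.36 = 4.64.
Because errors are independent across components, Cov(Tᵢ,Tⱼ) = Cov(Xᵢ,Xⱼ); the off-diagonal part of the true-score variance is the same as above.
True-score variance = [2²·0.85 + 0.84] − 0.36 = 4.24 − 0.36 = 3.88.
Reliability = 3.88 / 4.64 = 0.8362.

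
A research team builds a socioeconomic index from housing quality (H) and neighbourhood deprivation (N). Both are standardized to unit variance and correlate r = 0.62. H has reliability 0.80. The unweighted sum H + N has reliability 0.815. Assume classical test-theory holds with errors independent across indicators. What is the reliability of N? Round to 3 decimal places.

0.601

Var(H+N) = 2 + 2·0.62 = 3.240.
True-score variance = ρ_H + ρ_N + 2·0.62, so 0.815 = (0.80 + ρ_N + 1.24) / 3.240.
ρ_N = 0.815·3.240 − 0.80 − 1.24 = 0.601.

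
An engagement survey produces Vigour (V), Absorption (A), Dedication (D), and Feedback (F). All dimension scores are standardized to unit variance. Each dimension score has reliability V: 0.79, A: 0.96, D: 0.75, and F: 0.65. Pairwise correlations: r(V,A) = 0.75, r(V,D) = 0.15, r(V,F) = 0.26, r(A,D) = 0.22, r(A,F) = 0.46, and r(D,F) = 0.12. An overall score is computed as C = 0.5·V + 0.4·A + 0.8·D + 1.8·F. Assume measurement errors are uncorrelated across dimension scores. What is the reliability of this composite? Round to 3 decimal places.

0.786

Var(C) = 0.5² + 0.4² + 0.8² + 1.8² + 2·[0.2·0.75 + 0.4·0.15 + 0.9·0.26 + 0.32·0.22 + 0.72·0.46 + 1.44·0.12] = 4.29 + 2.0368 = 6.3268.
Under uncorrelated errors the observed covariances equal the true-score covariances, so only the own-variance terms attenuate.
True-score variance = [0.5²·0.79 + 0.4²·0.96 + 0.8²·0.75 + 1.8²·0.65] + 2.0368 = 2.9371 + 2.0368 = 4.9739.
Reliability = 4.9739 / 6.3268 = 0.786.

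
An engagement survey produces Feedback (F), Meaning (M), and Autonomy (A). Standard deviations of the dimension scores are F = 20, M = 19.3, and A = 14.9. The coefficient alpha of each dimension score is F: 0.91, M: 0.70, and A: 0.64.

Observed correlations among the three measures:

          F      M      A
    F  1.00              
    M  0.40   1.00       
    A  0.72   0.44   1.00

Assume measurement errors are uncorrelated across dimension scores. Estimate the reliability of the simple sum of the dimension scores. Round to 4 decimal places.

Var(F+M+A) = 20² + 19.3² + 14.9² + 2·[20·19.3·0.40 + 20·14.9·0.72 + 19.3·14.9·0.44] = 994.5 + 990.982 = 1985.48.
Because errors are independent across components, Cov(Tᵢ,Tⱼ) = Cov(Xᵢ,Xⱼ); the off-diagonal part of the true-score variance is the same as above.
True-score variance = [20²·0.91 + 19.3²·0.70 + 14.9²·0.64] + 990.982 = 766.829 + 990.982 = 1757.81.
Reliability = 1757.81 / 1985.48 = 0.8853.

0.8853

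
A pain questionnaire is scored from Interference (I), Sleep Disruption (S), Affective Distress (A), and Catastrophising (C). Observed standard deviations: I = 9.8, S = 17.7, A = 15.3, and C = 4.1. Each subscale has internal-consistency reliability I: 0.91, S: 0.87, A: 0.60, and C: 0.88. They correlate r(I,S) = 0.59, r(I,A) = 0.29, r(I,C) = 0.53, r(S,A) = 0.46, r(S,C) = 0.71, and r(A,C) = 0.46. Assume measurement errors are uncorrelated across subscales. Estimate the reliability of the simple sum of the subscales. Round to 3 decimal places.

Var(I+S+A+C) = 9.8² + 17.7² + 15.3² + 4.1² + 2·[9.8·17.7·0.59 + 9.8·15.3·0.29 + 9.8·4.1·0.53 + 17.7·15.3·0.46 + 17.7·4.1·0.71 + 15.3·4.1·0.46] = 660.23 + 744.145 = 1404.38.
Under uncorrelated errors the observed covariances equal the true-score covariances, so only the own-variance terms attenuate.
True-score variance = [9.8²·0.91 + 17.7²·0.87 + 15.3²·0.60 + 4.1²·0.88] + 744.145 = 515.206 + 744.145 = 1259.35.
Reliability = 1259.35 / 1404.38 = 0.897.

0.897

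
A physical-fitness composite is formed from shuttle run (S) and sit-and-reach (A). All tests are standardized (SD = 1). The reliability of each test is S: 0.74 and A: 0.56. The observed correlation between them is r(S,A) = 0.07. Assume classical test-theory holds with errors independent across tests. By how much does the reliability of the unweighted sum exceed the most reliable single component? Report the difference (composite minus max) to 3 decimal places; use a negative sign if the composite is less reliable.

-0.067

Var(sum) = 2 + 0.14 = 2.14; true-score variance = 1.3 + 0.14 = 1.44; composite reliability = 0.6729.
Max component reliability = 0.7400.
Difference = 0.6729 − 0.7400 = -0.067.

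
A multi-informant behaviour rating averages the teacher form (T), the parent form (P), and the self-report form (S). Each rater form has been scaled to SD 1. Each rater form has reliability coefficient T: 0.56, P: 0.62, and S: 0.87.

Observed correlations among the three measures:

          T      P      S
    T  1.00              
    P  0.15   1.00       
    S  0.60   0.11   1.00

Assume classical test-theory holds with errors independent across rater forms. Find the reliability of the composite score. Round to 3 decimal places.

0.799

Var(T+P+S) = 3 + 2·[0.15 + 0.60 + 0.11] = 3 + 1.72 = 4.72.
Under uncorrelated errors the observed covariances equal the true-score covariances, so only the own-variance terms attenuate.
True-score variance = [0.56 + 0.62 + 0.87] + 1.72 = 2.05 + 1.72 = 3.77.
Reliability = 3.77 / 4.72 = 0.799.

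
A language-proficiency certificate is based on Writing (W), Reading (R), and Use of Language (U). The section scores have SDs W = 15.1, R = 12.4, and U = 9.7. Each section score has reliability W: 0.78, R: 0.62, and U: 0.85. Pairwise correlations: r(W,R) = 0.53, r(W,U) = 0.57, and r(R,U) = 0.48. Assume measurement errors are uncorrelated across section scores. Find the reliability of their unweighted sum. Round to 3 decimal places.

Var(W+R+U) = 15.1² + 12.4² + 9.7² + 2·[15.1·12.4·0.53 + 15.1·9.7·0.57 + 12.4·9.7·0.48] = 475.86 + 480.919 = 956.779.
Under uncorrelated errors the observed covariances equal the true-score covariances, so only the own-variance terms attenuate.
True-score variance = [15.1²·0.78 + 12.4²·0.62 + 9.7²·0.85] + 480.919 = 353.156 + 480.919 = 834.074.
Reliability = 834.074 / 956.779 = 0.872.

0.872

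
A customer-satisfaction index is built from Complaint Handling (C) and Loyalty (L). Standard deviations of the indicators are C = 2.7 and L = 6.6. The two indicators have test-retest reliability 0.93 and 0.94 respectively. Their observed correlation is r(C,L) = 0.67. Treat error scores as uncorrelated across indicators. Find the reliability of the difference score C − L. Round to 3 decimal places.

Var(C−L) = 2.7² + 6.6² − 2·2.7·6.6·0.67 = 50.85 − 23.8788 = 26.9712.
Under uncorrelated errors the observed covariances equal the true-score covariances, so only the own-variance terms attenuate.
True-score variance = [2.7²·0.93 + 6.6²·0.94] − 23.8788 = 47.7261 − 23.8788 = 23.8473.
Reliability = 23.8473 / 26.9712 = 0.884.

0.884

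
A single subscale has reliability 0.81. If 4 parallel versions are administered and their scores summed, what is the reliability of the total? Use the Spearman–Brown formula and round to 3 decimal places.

0.945

ρ_k = kρ / (1 + (k−1)ρ) = 4·0.81 / (1 + 3·0.81) = 3.240 / 3.430 = 0.945.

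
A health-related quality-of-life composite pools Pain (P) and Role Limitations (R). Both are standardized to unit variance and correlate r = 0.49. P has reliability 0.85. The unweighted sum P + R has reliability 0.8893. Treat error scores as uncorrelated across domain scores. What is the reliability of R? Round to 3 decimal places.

Var(P+R) = 2 + 2·0.49 = 2.980.
True-score variance = ρ_P + ρ_R + 2·0.49, so 0.8893 = (0.85 + ρ_R + 0.98) / 2.980.
ρ_R = 0.8893·2.980 − 0.85 − 0.98 = 0.820.

0.820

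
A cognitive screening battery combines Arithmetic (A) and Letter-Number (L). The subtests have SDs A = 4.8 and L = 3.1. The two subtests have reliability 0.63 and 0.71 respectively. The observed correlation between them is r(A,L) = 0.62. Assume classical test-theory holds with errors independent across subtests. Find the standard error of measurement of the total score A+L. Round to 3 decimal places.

3.363

Var(total) = 32.65 + 18.4512 = 51.1012.
True-score variance = 21.3383 + 18.4512 = 39.7895, so reliability = 0.7786.
Error variance = 51.1012 − 39.7895 = 11.3117; SEM = √11.3117 = 3.363.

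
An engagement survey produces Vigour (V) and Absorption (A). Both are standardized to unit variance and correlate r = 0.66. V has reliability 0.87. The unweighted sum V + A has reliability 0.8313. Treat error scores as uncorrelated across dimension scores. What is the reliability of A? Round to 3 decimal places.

Var(V+A) = 2 + 2·0.66 = 3.320.
True-score variance = ρ_V + ρ_A + 2·0.66, so 0.8313 = (0.87 + ρ_A + 1.32) / 3.320.
ρ_A = 0.8313·3.320 − 0.87 − 1.32 = 0.570.

0.570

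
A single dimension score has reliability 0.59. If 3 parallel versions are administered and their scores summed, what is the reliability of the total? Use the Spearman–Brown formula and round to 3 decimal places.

0.812

ρ_k = kρ / (1 + (k−1)ρ) = 3·0.59 / (1 + 2·0.59) = 1.770 / 2.180 = 0.812.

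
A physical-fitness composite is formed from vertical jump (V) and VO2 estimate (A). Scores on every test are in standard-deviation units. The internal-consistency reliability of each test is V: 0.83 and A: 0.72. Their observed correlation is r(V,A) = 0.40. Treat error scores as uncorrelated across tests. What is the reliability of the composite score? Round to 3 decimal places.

Var(V+A) = 2 + 2·[0.40] = 2 + 0.8 = 2.8.
Because errors are independent across components, Cov(Tᵢ,Tⱼ) = Cov(Xᵢ,Xⱼ); the off-diagonal part of the true-score variance is the same as above.
True-score variance = [0.83 + 0.72] + 0.8 = 1.55 + 0.8 = 2.35.
Reliability = 2.35 / 2.8 = 0.839.

0.839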